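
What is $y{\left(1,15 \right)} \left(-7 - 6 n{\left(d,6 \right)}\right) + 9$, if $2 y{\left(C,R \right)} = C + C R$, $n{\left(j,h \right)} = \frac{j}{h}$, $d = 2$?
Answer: $-63$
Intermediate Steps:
$y{\left(C,R \right)} = \frac{C}{2} + \frac{C R}{2}$ ($y{\left(C,R \right)} = \frac{C + C R}{2} = \frac{C}{2} + \frac{C R}{2}$)
$y{\left(1,15 \right)} \left(-7 - 6 n{\left(d,6 \right)}\right) + 9 = \frac{1}{2} \cdot 1 \left(1 + 15\right) \left(-7 - 6 \cdot \frac{2}{6}\right) + 9 = \frac{1}{2} \cdot 1 \cdot 16 \left(-7 - 6 \cdot 2 \cdot \frac{1}{6}\right) + 9 = 8 \left(-7 - 2\right) + 9 = 8 \left(-9\right) + 9 = -72 + 9 = -63$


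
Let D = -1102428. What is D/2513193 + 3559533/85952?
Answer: 2950345842471/72004654912 ≈ 40.974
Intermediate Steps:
D/2513193 + 3559533/85952 = -1102428/2513193 + 3559533/85952 = -1102428*1/2513193 + 3559533*(1/85952) = -367476/837731 + 3559533/85952 = 2950345842471/72004654912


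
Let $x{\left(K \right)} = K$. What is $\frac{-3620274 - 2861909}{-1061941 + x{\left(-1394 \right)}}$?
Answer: $\frac{6482183}{1063335} \approx 6.0961$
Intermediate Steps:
$\frac{-3620274 - 2861909}{-1061941 + x{\left(-1394 \right)}} = \frac{-3620274 - 2861909}{-1061941 - 1394} = - \frac{6482183}{-1063335} = \left(-6482183\right) \left(- \frac{1}{1063335}\right) = \frac{6482183}{1063335}$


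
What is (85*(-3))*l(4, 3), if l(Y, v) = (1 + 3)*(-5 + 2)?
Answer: 3060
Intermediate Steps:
l(Y, v) = -12 (l(Y, v) = 4*(-3) = -12)
(85*(-3))*l(4, 3) = (85*(-3))*(-12) = -255*(-12) = 3060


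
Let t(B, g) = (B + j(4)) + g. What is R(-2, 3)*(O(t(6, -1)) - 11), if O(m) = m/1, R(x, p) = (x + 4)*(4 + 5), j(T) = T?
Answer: -36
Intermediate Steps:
R(x, p) = 36 + 9*x (R(x, p) = (4 + x)*9 = 36 + 9*x)
t(B, g) = 4 + B + g (t(B, g) = (B + 4) + g = (4 + B) + g = 4 + B + g)
O(m) = m (O(m) = m*1 = m)
R(-2, 3)*(O(t(6, -1)) - 11) = (36 + 9*(-2))*((4 + 6 - 1) - 11) = (36 - 18)*(9 - 11) = 18*(-2) = -36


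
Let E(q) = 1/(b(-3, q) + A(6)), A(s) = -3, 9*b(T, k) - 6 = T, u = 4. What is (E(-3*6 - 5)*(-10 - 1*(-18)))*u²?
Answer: -48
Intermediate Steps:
b(T, k) = ⅔ + T/9
E(q) = -3/8 (E(q) = 1/((⅔ + (⅑)*(-3)) - 3) = 1/((⅔ - ⅓) - 3) = 1/(⅓ - 3) = 1/(-8/3) = -3/8)
(E(-3*6 - 5)*(-10 - 1*(-18)))*u² = -3*(-10 - 1*(-18))/8*4² = -3*(-10 + 18)/8*16 = -3/8*8*16 = -3*16 = -48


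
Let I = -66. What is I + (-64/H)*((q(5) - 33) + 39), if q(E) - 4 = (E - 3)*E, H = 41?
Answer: -3986/41 ≈ -97.219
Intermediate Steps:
q(E) = 4 + E*(-3 + E) (q(E) = 4 + (E - 3)*E = 4 + (-3 + E)*E = 4 + E*(-3 + E))
I + (-64/H)*((q(5) - 33) + 39) = -66 + (-64/41)*(((4 + 5**2 - 3*5) - 33) + 39) = -66 + (-64*1/41)*(((4 + 25 - 15) - 33) + 39) = -66 - 64*((14 - 33) + 39)/41 = -66 - 64*(-19 + 39)/41 = -66 - 64/41*20 = -66 - 1280/41 = -3986/41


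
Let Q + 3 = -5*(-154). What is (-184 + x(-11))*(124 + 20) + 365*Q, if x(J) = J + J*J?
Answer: 269299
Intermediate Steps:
x(J) = J + J²
Q = 767 (Q = -3 - 5*(-154) = -3 + 770 = 767)
(-184 + x(-11))*(124 + 20) + 365*Q = (-184 - 11*(1 - 11))*(124 + 20) + 365*767 = (-184 - 11*(-10))*144 + 279955 = (-184 + 110)*144 + 279955 = -74*144 + 279955 = -10656 + 279955 = 269299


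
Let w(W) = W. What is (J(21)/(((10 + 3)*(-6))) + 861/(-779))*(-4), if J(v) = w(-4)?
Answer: 3124/741 ≈ 4.2159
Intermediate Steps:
J(v) = -4
(J(21)/(((10 + 3)*(-6))) + 861/(-779))*(-4) = (-4*(-1/(6*(10 + 3))) + 861/(-779))*(-4) = (-4/(13*(-6)) + 861*(-1/779))*(-4) = (-4/(-78) - 21/19)*(-4) = (-4*(-1/78) - 21/19)*(-4) = (2/39 - 21/19)*(-4) = -781/741*(-4) = 3124/741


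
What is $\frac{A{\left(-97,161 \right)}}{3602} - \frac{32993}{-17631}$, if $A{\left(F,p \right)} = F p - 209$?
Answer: $- \frac{80093710}{31753431} \approx -2.5224$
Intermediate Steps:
$A{\left(F,p \right)} = -209 + F p$
$\frac{A{\left(-97,161 \right)}}{3602} - \frac{32993}{-17631} = \frac{-209 - 15617}{3602} - \frac{32993}{-17631} = \left(-209 - 15617\right) \frac{1}{3602} - - \frac{32993}{17631} = \left(-15826\right) \frac{1}{3602} + \frac{32993}{17631} = - \frac{7913}{1801} + \frac{32993}{17631} = - \frac{80093710}{31753431}$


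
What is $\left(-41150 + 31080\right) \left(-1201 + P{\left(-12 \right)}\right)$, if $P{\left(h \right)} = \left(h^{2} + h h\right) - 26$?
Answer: $9455730$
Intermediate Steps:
$P{\left(h \right)} = -26 + 2 h^{2}$ ($P{\left(h \right)} = \left(h^{2} + h^{2}\right) - 26 = 2 h^{2} - 26 = -26 + 2 h^{2}$)
$\left(-41150 + 31080\right) \left(-1201 + P{\left(-12 \right)}\right) = \left(-41150 + 31080\right) \left(-1201 - \left(26 - 2 \left(-12\right)^{2}\right)\right) = - 10070 \left(-1201 + \left(-26 + 2 \cdot 144\right)\right) = - 10070 \left(-1201 + \left(-26 + 288\right)\right) = - 10070 \left(-1201 + 262\right) = \left(-10070\right) \left(-939\right) = 9455730$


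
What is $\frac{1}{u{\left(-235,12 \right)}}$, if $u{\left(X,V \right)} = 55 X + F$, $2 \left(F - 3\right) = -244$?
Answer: $- \frac{1}{13044} \approx -7.6664 \cdot 10^{-5}$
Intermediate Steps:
$F = -119$ ($F = 3 + \frac{1}{2} \left(-244\right) = 3 - 122 = -119$)
$u{\left(X,V \right)} = -119 + 55 X$ ($u{\left(X,V \right)} = 55 X - 119 = -119 + 55 X$)
$\frac{1}{u{\left(-235,12 \right)}} = \frac{1}{-119 + 55 \left(-235\right)} = \frac{1}{-119 - 12925} = \frac{1}{-13044} = - \frac{1}{13044}$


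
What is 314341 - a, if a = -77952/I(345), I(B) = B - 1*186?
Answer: 16686057/53 ≈ 3.1483e+5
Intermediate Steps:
I(B) = -186 + B (I(B) = B - 186 = -186 + B)
a = -25984/53 (a = -77952/(-186 + 345) = -77952/159 = -77952*1/159 = -25984/53 ≈ -490.26)
314341 - a = 314341 - 1*(-25984/53) = 314341 + 25984/53 = 16686057/53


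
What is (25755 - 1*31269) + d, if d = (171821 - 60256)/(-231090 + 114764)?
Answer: -641533129/116326 ≈ -5515.0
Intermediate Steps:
d = -111565/116326 (d = 111565/(-116326) = 111565*(-1/116326) = -111565/116326 ≈ -0.95907)
(25755 - 1*31269) + d = (25755 - 1*31269) - 111565/116326 = (25755 - 31269) - 111565/116326 = -5514 - 111565/116326 = -641533129/116326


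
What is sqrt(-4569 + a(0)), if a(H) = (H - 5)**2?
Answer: 8*I*sqrt(71) ≈ 67.409*I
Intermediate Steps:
a(H) = (-5 + H)**2
sqrt(-4569 + a(0)) = sqrt(-4569 + (-5 + 0)**2) = sqrt(-4569 + (-5)**2) = sqrt(-4569 + 25) = sqrt(-4544) = 8*I*sqrt(71)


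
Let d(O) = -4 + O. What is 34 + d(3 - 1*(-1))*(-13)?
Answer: 34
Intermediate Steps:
34 + d(3 - 1*(-1))*(-13) = 34 + (-4 + (3 - 1*(-1)))*(-13) = 34 + (-4 + (3 + 1))*(-13) = 34 + (-4 + 4)*(-13) = 34 + 0*(-13) = 34 + 0 = 34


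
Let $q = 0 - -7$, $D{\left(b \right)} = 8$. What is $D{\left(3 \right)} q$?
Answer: $56$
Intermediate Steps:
$q = 7$ ($q = 0 + 7 = 7$)
$D{\left(3 \right)} q = 8 \cdot 7 = 56$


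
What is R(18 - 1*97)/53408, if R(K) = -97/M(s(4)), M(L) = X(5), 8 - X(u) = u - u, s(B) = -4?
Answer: -97/427264 ≈ -0.00022703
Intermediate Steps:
X(u) = 8 (X(u) = 8 - (u - u) = 8 - 1*0 = 8 + 0 = 8)
M(L) = 8
R(K) = -97/8
R(18 - 1*97)/53408 = -97/8/53408 = -97/8*1/53408 = -97/427264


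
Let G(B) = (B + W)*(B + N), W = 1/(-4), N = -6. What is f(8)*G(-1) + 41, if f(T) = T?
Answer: 111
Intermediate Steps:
W = -¼ ≈ -0.25000
G(B) = (-6 + B)*(-¼ + B) (G(B) = (B - ¼)*(B - 6) = (-¼ + B)*(-6 + B) = (-6 + B)*(-¼ + B))
f(8)*G(-1) + 41 = 8*(3/2 + (-1)² - 25/4*(-1)) + 41 = 8*(3/2 + 1 + 25/4) + 41 = 8*(35/4) + 41 = 70 + 41 = 111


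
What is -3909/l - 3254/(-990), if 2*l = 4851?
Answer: 40633/24255 ≈ 1.6752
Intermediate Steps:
l = 4851/2 (l = (½)*4851 = 4851/2 ≈ 2425.5)
-3909/l - 3254/(-990) = -3909/4851/2 - 3254/(-990) = -3909*2/4851 - 3254*(-1/990) = -2606/1617 + 1627/495 = 40633/24255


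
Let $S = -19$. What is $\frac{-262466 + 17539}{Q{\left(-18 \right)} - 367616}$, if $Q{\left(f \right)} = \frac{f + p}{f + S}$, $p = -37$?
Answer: $\frac{9062299}{13601737} \approx 0.66626$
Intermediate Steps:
$Q{\left(f \right)} = \frac{-37 + f}{-19 + f}$ ($Q{\left(f \right)} = \frac{f - 37}{f - 19} = \frac{-37 + f}{-19 + f}$)
$\frac{-262466 + 17539}{Q{\left(-18 \right)} - 367616} = \frac{-262466 + 17539}{\frac{-37 - 18}{-19 - 18} - 367616} = - \frac{244927}{\frac{1}{-37} \left(-55\right) - 367616} = - \frac{244927}{\left(- \frac{1}{37}\right) \left(-55\right) - 367616} = - \frac{244927}{\frac{55}{37} - 367616} = - \frac{244927}{- \frac{13601737}{37}} = \left(-244927\right) \left(- \frac{37}{13601737}\right) = \frac{9062299}{13601737}$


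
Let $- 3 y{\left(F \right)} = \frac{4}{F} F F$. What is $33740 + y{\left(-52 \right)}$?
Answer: $\frac{101428}{3} \approx 33809.0$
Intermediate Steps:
$y{\left(F \right)} = - \frac{4 F}{3}$ ($y{\left(F \right)} = - \frac{\frac{4}{F} F F}{3} = - \frac{4 F}{3}$)
$33740 + y{\left(-52 \right)} = 33740 - - \frac{208}{3} = 33740 + \frac{208}{3} = \frac{101428}{3}$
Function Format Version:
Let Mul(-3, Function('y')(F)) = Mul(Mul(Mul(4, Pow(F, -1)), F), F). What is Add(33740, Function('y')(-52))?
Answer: Rational(101428, 3) ≈ 33809.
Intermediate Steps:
Function('y')(F) = Mul(Rational(-4, 3), F) (Function('y')(F) = Mul(Rational(-1, 3), Mul(Mul(Mul(4, Pow(F, -1)), F), F)) = Mul(Rational(-1, 3), Mul(4, F)) = Mul(Rational(-4, 3), F))
Add(33740, Function('y')(-52)) = Add(33740, Mul(Rational(-4, 3), -52)) = Add(33740, Rational(208, 3)) = Rational(101428, 3)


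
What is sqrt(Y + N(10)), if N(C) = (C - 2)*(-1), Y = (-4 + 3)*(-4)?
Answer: 2*I ≈ 2.0*I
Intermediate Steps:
Y = 4 (Y = -1*(-4) = 4)
N(C) = 2 - C (N(C) = (-2 + C)*(-1) = 2 - C)
sqrt(Y + N(10)) = sqrt(4 + (2 - 1*10)) = sqrt(4 + (2 - 10)) = sqrt(4 - 8) = sqrt(-4) = 2*I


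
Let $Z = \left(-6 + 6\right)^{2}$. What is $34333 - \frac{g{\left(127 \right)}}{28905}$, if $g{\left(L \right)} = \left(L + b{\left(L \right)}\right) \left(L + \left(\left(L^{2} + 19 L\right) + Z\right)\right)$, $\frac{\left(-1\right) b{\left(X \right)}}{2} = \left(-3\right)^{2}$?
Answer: $\frac{330120148}{9635} \approx 34263.0$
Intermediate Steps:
$Z = 0$ ($Z = 0^{2} = 0$)
$b{\left(X \right)} = -18$ ($b{\left(X \right)} = - 2 \left(-3\right)^{2} = \left(-2\right) 9 = -18$)
$g{\left(L \right)} = \left(-18 + L\right) \left(L^{2} + 20 L\right)$ ($g{\left(L \right)} = \left(L - 18\right) \left(L + \left(\left(L^{2} + 19 L\right) + 0\right)\right) = \left(-18 + L\right) \left(L + \left(L^{2} + 19 L\right)\right) = \left(-18 + L\right) \left(L^{2} + 20 L\right)$)
$34333 - \frac{g{\left(127 \right)}}{28905} = 34333 - \frac{127 \left(-360 + 127^{2} + 2 \cdot 127\right)}{28905} = 34333 - 127 \left(-360 + 16129 + 254\right) \frac{1}{28905} = 34333 - 127 \cdot 16023 \cdot \frac{1}{28905} = 34333 - 2034921 \cdot \frac{1}{28905} = 34333 - \frac{678307}{9635} = \frac{330120148}{9635}$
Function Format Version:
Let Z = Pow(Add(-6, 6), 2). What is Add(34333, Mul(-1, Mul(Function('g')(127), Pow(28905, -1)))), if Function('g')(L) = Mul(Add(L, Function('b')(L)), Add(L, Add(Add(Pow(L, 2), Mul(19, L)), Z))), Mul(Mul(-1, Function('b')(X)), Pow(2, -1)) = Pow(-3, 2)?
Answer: Rational(330120148, 9635) ≈ 34263.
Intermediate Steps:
Z = 0 (Z = Pow(0, 2) = 0)
Function('b')(X) = -18 (Function('b')(X) = Mul(-2, Pow(-3, 2)) = Mul(-2, 9) = -18)
Function('g')(L) = Mul(Add(-18, L), Add(Pow(L, 2), Mul(20, L))) (Function('g')(L) = Mul(Add(L, -18), Add(L, Add(Add(Pow(L, 2), Mul(19, L)), 0))) = Mul(Add(-18, L), Add(L, Add(Pow(L, 2), Mul(19, L)))) = Mul(Add(-18, L), Add(Pow(L, 2), Mul(20, L))))
Add(34333, Mul(-1, Mul(Function('g')(127), Pow(28905, -1)))) = Add(34333, Mul(-1, Mul(Mul(127, Add(-360, Pow(127, 2), Mul(2, 127))), Pow(28905, -1)))) = Add(34333, Mul(-1, Mul(Mul(127, Add(-360, 16129, 254)), Rational(1, 28905)))) = Add(34333, Mul(-1, Mul(Mul(127, 16023), Rational(1, 28905)))) = Add(34333, Mul(-1, Mul(2034921, Rational(1, 28905)))) = Add(34333, Mul(-1, Rational(678307, 9635))) = Add(34333, Rational(-678307, 9635)) = Rational(330120148, 9635)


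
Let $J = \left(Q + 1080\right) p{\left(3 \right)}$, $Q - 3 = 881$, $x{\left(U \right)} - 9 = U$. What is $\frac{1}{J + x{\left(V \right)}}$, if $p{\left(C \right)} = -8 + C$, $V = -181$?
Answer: $- \frac{1}{9992} \approx -0.00010008$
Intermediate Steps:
$x{\left(U \right)} = 9 + U$
$Q = 884$ ($Q = 3 + 881 = 884$)
$J = -9820$ ($J = \left(884 + 1080\right) \left(-8 + 3\right) = 1964 \left(-5\right) = -9820$)
$\frac{1}{J + x{\left(V \right)}} = \frac{1}{-9820 + \left(9 - 181\right)} = \frac{1}{-9820 - 172} = \frac{1}{-9992} = - \frac{1}{9992}$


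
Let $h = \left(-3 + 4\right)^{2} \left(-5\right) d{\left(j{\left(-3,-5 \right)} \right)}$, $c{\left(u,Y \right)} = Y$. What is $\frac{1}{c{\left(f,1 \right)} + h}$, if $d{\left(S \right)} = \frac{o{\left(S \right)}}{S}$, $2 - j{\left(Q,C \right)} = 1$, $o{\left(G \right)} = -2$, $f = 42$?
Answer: $\frac{1}{11} \approx 0.090909$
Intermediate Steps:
$j{\left(Q,C \right)} = 1$ ($j{\left(Q,C \right)} = 2 - 1 = 1$)
$d{\left(S \right)} = - \frac{2}{S}$
$h = 10$ ($h = \left(-3 + 4\right)^{2} \left(-5\right) \left(- \frac{2}{1}\right) = 1^{2} \left(-5\right) \left(\left(-2\right) 1\right) = 1 \left(-5\right) \left(-2\right) = \left(-5\right) \left(-2\right) = 10$)
$\frac{1}{c{\left(f,1 \right)} + h} = \frac{1}{1 + 10} = \frac{1}{11}$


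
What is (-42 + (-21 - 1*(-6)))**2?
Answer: 3249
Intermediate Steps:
(-42 + (-21 - 1*(-6)))**2 = (-42 + (-21 + 6))**2 = (-42 - 15)**2 = (-57)**2 = 3249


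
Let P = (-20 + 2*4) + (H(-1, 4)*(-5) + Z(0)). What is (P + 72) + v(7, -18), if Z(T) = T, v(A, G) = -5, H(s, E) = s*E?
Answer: 75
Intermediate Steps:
H(s, E) = E*s
P = 8 (P = (-20 + 2*4) + ((4*(-1))*(-5) + 0) = (-20 + 8) + (-4*(-5) + 0) = -12 + (20 + 0) = -12 + 20 = 8)
(P + 72) + v(7, -18) = (8 + 72) - 5 = 80 - 5 = 75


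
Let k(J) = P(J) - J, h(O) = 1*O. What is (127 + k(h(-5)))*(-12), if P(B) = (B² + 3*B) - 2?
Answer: -1680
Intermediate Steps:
P(B) = -2 + B² + 3*B
h(O) = O
k(J) = -2 + J² + 2*J (k(J) = (-2 + J² + 3*J) - J = -2 + J² + 2*J)
(127 + k(h(-5)))*(-12) = (127 + (-2 + (-5)² + 2*(-5)))*(-12) = (127 + (-2 + 25 - 10))*(-12) = (127 + 13)*(-12) = 140*(-12) = -1680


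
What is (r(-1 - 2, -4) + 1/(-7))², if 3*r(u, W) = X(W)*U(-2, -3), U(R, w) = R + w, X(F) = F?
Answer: 18769/441 ≈ 42.560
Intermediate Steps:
r(u, W) = -5*W/3 (r(u, W) = (W*(-2 - 3))/3 = (W*(-5))/3 = (-5*W)/3 = -5*W/3)
(r(-1 - 2, -4) + 1/(-7))² = (-5/3*(-4) + 1/(-7))² = (20/3 - ⅐)² = (137/21)² = 18769/441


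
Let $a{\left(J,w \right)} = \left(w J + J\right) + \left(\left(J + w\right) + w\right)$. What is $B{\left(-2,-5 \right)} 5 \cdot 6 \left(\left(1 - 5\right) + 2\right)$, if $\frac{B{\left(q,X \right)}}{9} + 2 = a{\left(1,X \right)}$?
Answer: $8100$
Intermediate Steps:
$a{\left(J,w \right)} = 2 J + 2 w + J w$ ($a{\left(J,w \right)} = \left(J w + J\right) + \left(J + 2 w\right) = \left(J + J w\right) + \left(J + 2 w\right) = 2 J + 2 w + J w$)
$B{\left(q,X \right)} = 27 X$ ($B{\left(q,X \right)} = -18 + 9 \left(2 \cdot 1 + 2 X + 1 X\right) = -18 + 9 \left(2 + 2 X + X\right) = -18 + 9 \left(2 + 3 X\right) = -18 + \left(18 + 27 X\right) = 27 X$)
$B{\left(-2,-5 \right)} 5 \cdot 6 \left(\left(1 - 5\right) + 2\right) = 27 \left(-5\right) 5 \cdot 6 \left(\left(1 - 5\right) + 2\right) = \left(-135\right) 5 \cdot 6 \left(\left(1 - 5\right) + 2\right) = \left(-675\right) 6 \left(-4 + 2\right) = \left(-4050\right) \left(-2\right) = 8100$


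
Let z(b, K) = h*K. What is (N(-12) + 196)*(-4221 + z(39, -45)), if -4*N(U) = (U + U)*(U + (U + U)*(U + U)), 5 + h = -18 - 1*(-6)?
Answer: -12372480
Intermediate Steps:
h = -17 (h = -5 + (-18 - 1*(-6)) = -5 + (-18 + 6) = -5 - 12 = -17)
N(U) = -U*(U + 4*U**2)/2 (N(U) = -(U + U)*(U + (U + U)*(U + U))/4 = -2*U*(U + (2*U)*(2*U))/4 = -2*U*(U + 4*U**2)/4 = -U*(U + 4*U**2)/2)
z(b, K) = -17*K
(N(-12) + 196)*(-4221 + z(39, -45)) = ((1/2)*(-12)**2*(-1 - 4*(-12)) + 196)*(-4221 - 17*(-45)) = ((1/2)*144*(-1 + 48) + 196)*(-4221 + 765) = ((1/2)*144*47 + 196)*(-3456) = (3384 + 196)*(-3456) = 3580*(-3456) = -12372480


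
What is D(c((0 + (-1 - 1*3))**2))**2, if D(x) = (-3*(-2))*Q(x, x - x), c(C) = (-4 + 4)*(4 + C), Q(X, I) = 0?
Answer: 0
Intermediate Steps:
c(C) = 0 (c(C) = 0*(4 + C) = 0)
D(x) = 0 (D(x) = -3*(-2)*0 = 6*0 = 0)
D(c((0 + (-1 - 1*3))**2))**2 = 0**2 = 0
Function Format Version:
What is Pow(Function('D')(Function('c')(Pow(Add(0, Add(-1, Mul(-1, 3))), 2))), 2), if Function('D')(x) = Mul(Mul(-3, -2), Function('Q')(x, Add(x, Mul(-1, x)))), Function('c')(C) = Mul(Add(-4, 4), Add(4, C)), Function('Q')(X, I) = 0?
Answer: 0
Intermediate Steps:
Function('c')(C) = 0 (Function('c')(C) = Mul(0, Add(4, C)) = 0)
Function('D')(x) = 0 (Function('D')(x) = Mul(Mul(-3, -2), 0) = Mul(6, 0) = 0)
Pow(Function('D')(Function('c')(Pow(Add(0, Add(-1, Mul(-1, 3))), 2))), 2) = Pow(0, 2) = 0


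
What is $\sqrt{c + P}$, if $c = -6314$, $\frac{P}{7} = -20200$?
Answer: $i \sqrt{147714} \approx 384.34 i$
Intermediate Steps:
$P = -141400$ ($P = 7 \left(-20200\right) = -141400$)
$\sqrt{c + P} = \sqrt{-6314 - 141400} = \sqrt{-147714} = i \sqrt{147714}$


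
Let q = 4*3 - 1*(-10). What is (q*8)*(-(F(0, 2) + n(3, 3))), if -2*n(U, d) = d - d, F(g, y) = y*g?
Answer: 0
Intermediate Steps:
F(g, y) = g*y
n(U, d) = 0 (n(U, d) = -(d - d)/2 = -½*0 = 0)
q = 22 (q = 12 + 10 = 22)
(q*8)*(-(F(0, 2) + n(3, 3))) = (22*8)*(-(0*2 + 0)) = 176*(-(0 + 0)) = 176*(-1*0) = 176*0 = 0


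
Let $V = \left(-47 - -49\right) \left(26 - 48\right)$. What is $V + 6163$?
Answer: $6119$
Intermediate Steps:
$V = -44$ ($V = \left(-47 + 49\right) \left(-22\right) = 2 \left(-22\right) = -44$)
$V + 6163 = -44 + 6163 = 6119$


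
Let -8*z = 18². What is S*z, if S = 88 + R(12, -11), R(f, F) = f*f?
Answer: -9396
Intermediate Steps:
R(f, F) = f²
z = -81/2 (z = -⅛*18² = -⅛*324 = -81/2 ≈ -40.500)
S = 232 (S = 88 + 12² = 88 + 144 = 232)
S*z = 232*(-81/2) = -9396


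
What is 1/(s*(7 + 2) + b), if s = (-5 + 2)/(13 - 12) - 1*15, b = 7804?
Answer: 1/7642 ≈ 0.00013086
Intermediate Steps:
s = -18 (s = -3/1 - 15 = -3*1 - 15 = -3 - 15 = -18)
1/(s*(7 + 2) + b) = 1/(-18*(7 + 2) + 7804) = 1/(-18*9 + 7804) = 1/(-162 + 7804) = 1/7642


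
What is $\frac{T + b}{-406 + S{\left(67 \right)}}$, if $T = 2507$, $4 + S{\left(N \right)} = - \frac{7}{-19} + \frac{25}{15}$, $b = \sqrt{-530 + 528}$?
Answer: $- \frac{142899}{23254} - \frac{57 i \sqrt{2}}{23254} \approx -6.1451 - 0.0034665 i$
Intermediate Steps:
$b = i \sqrt{2}$ ($b = \sqrt{-2} = i \sqrt{2} \approx 1.4142 i$)
$S{\left(N \right)} = - \frac{112}{57}$ ($S{\left(N \right)} = -4 + \left(- \frac{7}{-19} + \frac{25}{15}\right) = -4 + \left(\left(-7\right) \left(- \frac{1}{19}\right) + 25 \cdot \frac{1}{15}\right) = -4 + \left(\frac{7}{19} + \frac{5}{3}\right) = -4 + \frac{116}{57} = - \frac{112}{57}$)
$\frac{T + b}{-406 + S{\left(67 \right)}} = \frac{2507 + i \sqrt{2}}{-406 - \frac{112}{57}} = \frac{2507 + i \sqrt{2}}{- \frac{23254}{57}} = \left(2507 + i \sqrt{2}\right) \left(- \frac{57}{23254}\right) = - \frac{142899}{23254} - \frac{57 i \sqrt{2}}{23254}$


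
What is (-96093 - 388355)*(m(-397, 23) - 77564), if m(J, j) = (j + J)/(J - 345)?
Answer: 13940503261536/371 ≈ 3.7575e+10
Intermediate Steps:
m(J, j) = (J + j)/(-345 + J)
(-96093 - 388355)*(m(-397, 23) - 77564) = (-96093 - 388355)*((-397 + 23)/(-345 - 397) - 77564) = -484448*(-374/(-742) - 77564) = -484448*(-1/742*(-374) - 77564) = -484448*(187/371 - 77564) = -484448*(-28776057/371) = 13940503261536/371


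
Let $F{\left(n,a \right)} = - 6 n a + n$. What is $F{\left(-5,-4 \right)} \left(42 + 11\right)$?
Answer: $-6625$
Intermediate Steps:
$F{\left(n,a \right)} = n - 6 a n$ ($F{\left(n,a \right)} = - 6 a n + n = n - 6 a n$)
$F{\left(-5,-4 \right)} \left(42 + 11\right) = - 5 \left(1 - -24\right) \left(42 + 11\right) = - 5 \left(1 + 24\right) 53 = \left(-5\right) 25 \cdot 53 = \left(-125\right) 53 = -6625$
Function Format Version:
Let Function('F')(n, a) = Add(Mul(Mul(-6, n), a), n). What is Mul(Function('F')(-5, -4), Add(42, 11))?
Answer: -6625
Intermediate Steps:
Function('F')(n, a) = Add(n, Mul(-6, a, n)) (Function('F')(n, a) = Add(Mul(-6, a, n), n) = Add(n, Mul(-6, a, n)))
Mul(Function('F')(-5, -4), Add(42, 11)) = Mul(Mul(-5, Add(1, Mul(-6, -4))), Add(42, 11)) = Mul(Mul(-5, Add(1, 24)), 53) = Mul(Mul(-5, 25), 53) = Mul(-125, 53) = -6625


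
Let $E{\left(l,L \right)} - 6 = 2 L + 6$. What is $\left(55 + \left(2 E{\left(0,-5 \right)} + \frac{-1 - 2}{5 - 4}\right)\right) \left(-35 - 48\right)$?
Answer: $-4648$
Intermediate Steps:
$E{\left(l,L \right)} = 12 + 2 L$ ($E{\left(l,L \right)} = 6 + \left(2 L + 6\right) = 6 + \left(6 + 2 L\right) = 12 + 2 L$)
$\left(55 + \left(2 E{\left(0,-5 \right)} + \frac{-1 - 2}{5 - 4}\right)\right) \left(-35 - 48\right) = \left(55 + \left(2 \left(12 + 2 \left(-5\right)\right) + \frac{-1 - 2}{5 - 4}\right)\right) \left(-35 - 48\right) = \left(55 + \left(2 \left(12 - 10\right) - \frac{3}{1}\right)\right) \left(-83\right) = \left(55 + \left(2 \cdot 2 - 3\right)\right) \left(-83\right) = \left(55 + \left(4 - 3\right)\right) \left(-83\right) = \left(55 + 1\right) \left(-83\right) = 56 \left(-83\right) = -4648$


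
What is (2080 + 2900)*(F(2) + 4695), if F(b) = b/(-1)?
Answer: 23371140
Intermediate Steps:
F(b) = -b (F(b) = b*(-1) = -b)
(2080 + 2900)*(F(2) + 4695) = (2080 + 2900)*(-1*2 + 4695) = 4980*(-2 + 4695) = 4980*4693 = 23371140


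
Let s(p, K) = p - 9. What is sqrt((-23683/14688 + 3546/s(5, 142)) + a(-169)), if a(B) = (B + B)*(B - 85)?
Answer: sqrt(127290857262)/1224 ≈ 291.49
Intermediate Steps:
s(p, K) = -9 + p
a(B) = 2*B*(-85 + B) (a(B) = (2*B)*(-85 + B) = 2*B*(-85 + B))
sqrt((-23683/14688 + 3546/s(5, 142)) + a(-169)) = sqrt((-23683/14688 + 3546/(-9 + 5)) + 2*(-169)*(-85 - 169)) = sqrt((-23683*1/14688 + 3546/(-4)) + 2*(-169)*(-254)) = sqrt((-23683/14688 + 3546*(-1/4)) + 85852) = sqrt((-23683/14688 - 1773/2) + 85852) = sqrt(-13044595/14688 + 85852) = sqrt(1247949581/14688) = sqrt(127290857262)/1224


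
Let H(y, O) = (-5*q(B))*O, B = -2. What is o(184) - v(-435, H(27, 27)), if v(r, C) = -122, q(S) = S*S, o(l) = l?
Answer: 306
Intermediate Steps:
q(S) = S²
H(y, O) = -20*O (H(y, O) = (-5*(-2)²)*O = (-5*4)*O = -20*O)
o(184) - v(-435, H(27, 27)) = 184 - 1*(-122) = 184 + 122 = 306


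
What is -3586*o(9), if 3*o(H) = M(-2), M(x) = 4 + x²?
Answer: -28688/3 ≈ -9562.7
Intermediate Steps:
o(H) = 8/3 (o(H) = (4 + (-2)²)/3 = (4 + 4)/3 = (⅓)*8 = 8/3)
-3586*o(9) = -3586*8/3 = -28688/3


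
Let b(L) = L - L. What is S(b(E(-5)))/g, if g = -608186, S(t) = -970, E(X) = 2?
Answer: 485/304093 ≈ 0.0015949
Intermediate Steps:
b(L) = 0
S(b(E(-5)))/g = -970/(-608186) = -970*(-1/608186) = 485/304093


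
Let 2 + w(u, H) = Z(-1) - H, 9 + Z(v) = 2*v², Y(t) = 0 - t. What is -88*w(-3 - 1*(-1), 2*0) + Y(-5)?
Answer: 797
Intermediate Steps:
Y(t) = -t
Z(v) = -9 + 2*v²
w(u, H) = -9 - H (w(u, H) = -2 + ((-9 + 2*(-1)²) - H) = -2 + ((-9 + 2*1) - H) = -2 + ((-9 + 2) - H) = -2 + (-7 - H) = -9 - H)
-88*w(-3 - 1*(-1), 2*0) + Y(-5) = -88*(-9 - 2*0) - 1*(-5) = -88*(-9 - 1*0) + 5 = -88*(-9 + 0) + 5 = -88*(-9) + 5 = 792 + 5 = 797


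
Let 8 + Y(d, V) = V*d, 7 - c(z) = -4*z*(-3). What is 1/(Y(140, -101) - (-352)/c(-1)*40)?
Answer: -19/254732 ≈ -7.4588e-5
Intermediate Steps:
c(z) = 7 - 12*z (c(z) = 7 - (-4*z)*(-3) = 7 - 12*z)
Y(d, V) = -8 + V*d
1/(Y(140, -101) - (-352)/c(-1)*40) = 1/((-8 - 101*140) - (-352)/(7 - 12*(-1))*40) = 1/((-8 - 14140) - (-352)/(7 + 12)*40) = 1/(-14148 - (-352)/19*40) = 1/(-14148 - 16*(-22/19)*40) = 1/(-14148 + (352/19)*40) = 1/(-14148 + 14080/19) = 1/(-254732/19) = -19/254732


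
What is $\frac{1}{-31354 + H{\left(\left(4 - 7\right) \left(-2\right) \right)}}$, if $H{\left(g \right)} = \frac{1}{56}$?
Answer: $- \frac{56}{1755823} \approx -3.1894 \cdot 10^{-5}$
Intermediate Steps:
$H{\left(g \right)} = \frac{1}{56}$
$\frac{1}{-31354 + H{\left(\left(4 - 7\right) \left(-2\right) \right)}} = \frac{1}{-31354 + \frac{1}{56}} = \frac{1}{- \frac{1755823}{56}} = - \frac{56}{1755823}$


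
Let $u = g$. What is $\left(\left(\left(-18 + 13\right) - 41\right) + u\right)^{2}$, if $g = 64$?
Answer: $324$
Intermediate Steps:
$u = 64$
$\left(\left(\left(-18 + 13\right) - 41\right) + u\right)^{2} = \left(\left(\left(-18 + 13\right) - 41\right) + 64\right)^{2} = \left(\left(-5 - 41\right) + 64\right)^{2} = \left(-46 + 64\right)^{2} = 18^{2} = 324$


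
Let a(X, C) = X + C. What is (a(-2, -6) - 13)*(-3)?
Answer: 63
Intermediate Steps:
a(X, C) = C + X
(a(-2, -6) - 13)*(-3) = ((-6 - 2) - 13)*(-3) = (-8 - 13)*(-3) = -21*(-3) = 63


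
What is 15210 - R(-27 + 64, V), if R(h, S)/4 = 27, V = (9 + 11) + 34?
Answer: 15102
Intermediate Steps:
V = 54 (V = 20 + 34 = 54)
R(h, S) = 108 (R(h, S) = 4*27 = 108)
15210 - R(-27 + 64, V) = 15210 - 1*108 = 15210 - 108 = 15102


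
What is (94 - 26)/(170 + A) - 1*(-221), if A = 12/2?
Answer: 9741/44 ≈ 221.39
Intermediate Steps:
A = 6 (A = 12*(½) = 6)
(94 - 26)/(170 + A) - 1*(-221) = (94 - 26)/(170 + 6) - 1*(-221) = 68/176 + 221 = 68*(1/176) + 221 = 17/44 + 221 = 9741/44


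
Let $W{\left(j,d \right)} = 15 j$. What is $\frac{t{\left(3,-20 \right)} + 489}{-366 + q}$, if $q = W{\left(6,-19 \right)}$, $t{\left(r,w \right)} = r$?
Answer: $- \frac{41}{23} \approx -1.7826$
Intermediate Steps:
$q = 90$ ($q = 15 \cdot 6 = 90$)
$\frac{t{\left(3,-20 \right)} + 489}{-366 + q} = \frac{3 + 489}{-366 + 90} = \frac{492}{-276} = 492 \left(- \frac{1}{276}\right) = - \frac{41}{23}$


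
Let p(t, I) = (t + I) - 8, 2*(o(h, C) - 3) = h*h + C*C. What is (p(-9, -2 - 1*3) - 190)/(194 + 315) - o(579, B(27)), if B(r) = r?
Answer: -85506104/509 ≈ -1.6799e+5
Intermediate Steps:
o(h, C) = 3 + C²/2 + h²/2 (o(h, C) = 3 + (h*h + C*C)/2 = 3 + (h² + C²)/2 = 3 + (C² + h²)/2 = 3 + (C²/2 + h²/2) = 3 + C²/2 + h²/2)
p(t, I) = -8 + I + t (p(t, I) = (I + t) - 8 = -8 + I + t)
(p(-9, -2 - 1*3) - 190)/(194 + 315) - o(579, B(27)) = ((-8 + (-2 - 1*3) - 9) - 190)/(194 + 315) - (3 + (½)*27² + (½)*579²) = ((-8 + (-2 - 3) - 9) - 190)/509 - (3 + (½)*729 + (½)*335241) = ((-8 - 5 - 9) - 190)*(1/509) - (3 + 729/2 + 335241/2) = (-22 - 190)*(1/509) - 1*167988 = -212*1/509 - 167988 = -212/509 - 167988 = -85506104/509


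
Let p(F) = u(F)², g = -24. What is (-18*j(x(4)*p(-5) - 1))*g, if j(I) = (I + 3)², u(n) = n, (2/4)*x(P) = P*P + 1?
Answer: 313590528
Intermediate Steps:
x(P) = 2 + 2*P² (x(P) = 2*(P*P + 1) = 2*(P² + 1) = 2*(1 + P²) = 2 + 2*P²)
p(F) = F²
j(I) = (3 + I)²
(-18*j(x(4)*p(-5) - 1))*g = -18*(3 + ((2 + 2*4²)*(-5)² - 1))²*(-24) = -18*(3 + ((2 + 2*16)*25 - 1))²*(-24) = -18*(3 + ((2 + 32)*25 - 1))²*(-24) = -18*(3 + (34*25 - 1))²*(-24) = -18*(3 + (850 - 1))²*(-24) = -18*(3 + 849)²*(-24) = -18*852²*(-24) = -18*725904*(-24) = -13066272*(-24) = 313590528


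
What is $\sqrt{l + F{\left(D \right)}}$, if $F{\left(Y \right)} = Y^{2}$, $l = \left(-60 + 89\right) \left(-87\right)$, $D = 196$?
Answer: $\sqrt{35893} \approx 189.45$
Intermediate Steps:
$l = -2523$ ($l = 29 \left(-87\right) = -2523$)
$\sqrt{l + F{\left(D \right)}} = \sqrt{-2523 + 196^{2}} = \sqrt{-2523 + 38416} = \sqrt{35893}$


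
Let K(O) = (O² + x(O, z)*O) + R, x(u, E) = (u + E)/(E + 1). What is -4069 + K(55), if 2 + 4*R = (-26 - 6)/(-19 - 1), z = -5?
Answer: -8658/5 ≈ -1731.6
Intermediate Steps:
x(u, E) = (E + u)/(1 + E)
R = -⅒ (R = -½ + ((-26 - 6)/(-19 - 1))/4 = -½ + (-32/(-20))/4 = -½ + (-32*(-1/20))/4 = -½ + (¼)*(8/5) = -½ + ⅖ = -⅒ ≈ -0.10000)
K(O) = -⅒ + O² + O*(5/4 - O/4) (K(O) = (O² + ((-5 + O)/(1 - 5))*O) - ⅒ = (O² + ((-5 + O)/(-4))*O) - ⅒ = (O² + (-(-5 + O)/4)*O) - ⅒ = (O² + (5/4 - O/4)*O) - ⅒ = (O² + O*(5/4 - O/4)) - ⅒ = -⅒ + O² + O*(5/4 - O/4))
-4069 + K(55) = -4069 + (-⅒ + (¾)*55² + (5/4)*55) = -4069 + (-⅒ + (¾)*3025 + 275/4) = -4069 + (-⅒ + 9075/4 + 275/4) = -4069 + 11687/5 = -8658/5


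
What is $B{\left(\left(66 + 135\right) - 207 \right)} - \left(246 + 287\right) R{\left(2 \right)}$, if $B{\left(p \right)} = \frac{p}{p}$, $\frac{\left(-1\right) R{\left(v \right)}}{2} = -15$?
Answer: $-15989$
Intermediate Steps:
$R{\left(v \right)} = 30$ ($R{\left(v \right)} = \left(-2\right) \left(-15\right) = 30$)
$B{\left(p \right)} = 1$
$B{\left(\left(66 + 135\right) - 207 \right)} - \left(246 + 287\right) R{\left(2 \right)} = 1 - \left(246 + 287\right) 30 = 1 - 533 \cdot 30 = 1 - 15990 = -15989$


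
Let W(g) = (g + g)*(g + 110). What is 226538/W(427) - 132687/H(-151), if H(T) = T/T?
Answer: -30424883144/229299 ≈ -1.3269e+5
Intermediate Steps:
H(T) = 1
W(g) = 2*g*(110 + g) (W(g) = (2*g)*(110 + g) = 2*g*(110 + g))
226538/W(427) - 132687/H(-151) = 226538/((2*427*(110 + 427))) - 132687/1 = 226538/((2*427*537)) - 132687*1 = 226538/458598 - 132687 = 226538*(1/458598) - 132687 = 113269/229299 - 132687 = -30424883144/229299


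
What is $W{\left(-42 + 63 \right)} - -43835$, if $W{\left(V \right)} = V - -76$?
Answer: $43932$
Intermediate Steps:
$W{\left(V \right)} = 76 + V$ ($W{\left(V \right)} = V + 76 = 76 + V$)
$W{\left(-42 + 63 \right)} - -43835 = \left(76 + \left(-42 + 63\right)\right) - -43835 = \left(76 + 21\right) + 43835 = 97 + 43835 = 43932$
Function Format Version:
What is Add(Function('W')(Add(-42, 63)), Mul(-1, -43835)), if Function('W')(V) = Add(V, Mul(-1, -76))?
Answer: 43932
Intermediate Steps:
Function('W')(V) = Add(76, V) (Function('W')(V) = Add(V, 76) = Add(76, V))
Add(Function('W')(Add(-42, 63)), Mul(-1, -43835)) = Add(Add(76, Add(-42, 63)), Mul(-1, -43835)) = Add(Add(76, 21), 43835) = Add(97, 43835) = 43932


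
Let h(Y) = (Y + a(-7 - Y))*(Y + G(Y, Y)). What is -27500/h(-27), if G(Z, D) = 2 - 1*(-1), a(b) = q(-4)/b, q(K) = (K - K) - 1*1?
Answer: -68750/1623 ≈ -42.360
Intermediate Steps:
q(K) = -1 (q(K) = 0 - 1 = -1)
a(b) = -1/b
G(Z, D) = 3 (G(Z, D) = 2 + 1 = 3)
h(Y) = (3 + Y)*(Y - 1/(-7 - Y)) (h(Y) = (Y - 1/(-7 - Y))*(Y + 3) = (Y - 1/(-7 - Y))*(3 + Y) = (3 + Y)*(Y - 1/(-7 - Y)))
-27500/h(-27) = -27500*(7 - 27)/(3 - 27 - 27*(3 - 27)*(7 - 27)) = -27500*(-20/(3 - 27 - 27*(-24)*(-20))) = -27500*(-20/(3 - 27 - 12960)) = -27500/((-1/20*(-12984))) = -27500/3246/5 = -27500*5/3246 = -68750/1623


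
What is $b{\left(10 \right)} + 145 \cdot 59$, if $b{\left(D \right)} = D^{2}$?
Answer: $8655$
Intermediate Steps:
$b{\left(10 \right)} + 145 \cdot 59 = 10^{2} + 145 \cdot 59 = 100 + 8555 = 8655$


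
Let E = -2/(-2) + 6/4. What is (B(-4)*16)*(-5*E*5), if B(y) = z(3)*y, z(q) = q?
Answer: 12000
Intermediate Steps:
B(y) = 3*y
E = 5/2 (E = -2*(-½) + 6*(¼) = 1 + 3/2 = 5/2 ≈ 2.5000)
(B(-4)*16)*(-5*E*5) = ((3*(-4))*16)*(-5*5/2*5) = (-12*16)*(-25/2*5) = -192*(-125/2) = 12000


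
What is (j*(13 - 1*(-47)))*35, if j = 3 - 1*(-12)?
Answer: 31500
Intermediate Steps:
j = 15 (j = 3 + 12 = 15)
(j*(13 - 1*(-47)))*35 = (15*(13 - 1*(-47)))*35 = (15*(13 + 47))*35 = (15*60)*35 = 900*35 = 31500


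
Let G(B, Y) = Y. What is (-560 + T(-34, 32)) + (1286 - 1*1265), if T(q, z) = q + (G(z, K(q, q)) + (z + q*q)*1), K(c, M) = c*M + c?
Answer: 1737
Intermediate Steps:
K(c, M) = c + M*c (K(c, M) = M*c + c = c + M*c)
T(q, z) = q + z + q² + q*(1 + q) (T(q, z) = q + (q*(1 + q) + (z + q*q)*1) = q + (q*(1 + q) + (z + q²)*1) = q + (q*(1 + q) + (z + q²)) = q + (z + q² + q*(1 + q)) = q + z + q² + q*(1 + q))
(-560 + T(-34, 32)) + (1286 - 1*1265) = (-560 + (32 + 2*(-34) + 2*(-34)²)) + (1286 - 1*1265) = (-560 + (32 - 68 + 2*1156)) + (1286 - 1265) = (-560 + (32 - 68 + 2312)) + 21 = (-560 + 2276) + 21 = 1716 + 21 = 1737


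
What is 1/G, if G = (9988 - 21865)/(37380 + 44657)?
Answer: -82037/11877 ≈ -6.9072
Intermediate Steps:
G = -11877/82037 ≈ -0.14478
1/G = 1/(-11877/82037) = -82037/11877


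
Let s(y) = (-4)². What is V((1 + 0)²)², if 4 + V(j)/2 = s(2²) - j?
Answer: 484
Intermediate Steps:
s(y) = 16
V(j) = 24 - 2*j (V(j) = -8 + 2*(16 - j) = -8 + (32 - 2*j) = 24 - 2*j)
V((1 + 0)²)² = (24 - 2*(1 + 0)²)² = (24 - 2*1²)² = (24 - 2*1)² = (24 - 2)² = 22² = 484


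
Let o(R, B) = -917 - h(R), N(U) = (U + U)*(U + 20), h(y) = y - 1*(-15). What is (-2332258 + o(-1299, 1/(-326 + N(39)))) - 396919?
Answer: -2728810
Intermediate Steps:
h(y) = 15 + y (h(y) = y + 15 = 15 + y)
N(U) = 2*U*(20 + U) (N(U) = (2*U)*(20 + U) = 2*U*(20 + U))
o(R, B) = -932 - R (o(R, B) = -917 - (15 + R) = -917 + (-15 - R) = -932 - R)
(-2332258 + o(-1299, 1/(-326 + N(39)))) - 396919 = (-2332258 + (-932 - 1*(-1299))) - 396919 = (-2332258 + (-932 + 1299)) - 396919 = (-2332258 + 367) - 396919 = -2331891 - 396919 = -2728810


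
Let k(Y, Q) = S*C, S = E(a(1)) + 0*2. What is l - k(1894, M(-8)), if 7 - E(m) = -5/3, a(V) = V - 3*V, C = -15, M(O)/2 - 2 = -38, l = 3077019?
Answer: 3077149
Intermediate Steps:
M(O) = -72 (M(O) = 4 + 2*(-38) = 4 - 76 = -72)
a(V) = -2*V
E(m) = 26/3 (E(m) = 7 - (-5)/3 = 7 - 1*(-5/3) = 7 + 5/3 = 26/3)
S = 26/3 (S = 26/3 + 0*2 = 26/3 + 0 = 26/3 ≈ 8.6667)
k(Y, Q) = -130 (k(Y, Q) = (26/3)*(-15) = -130)
l - k(1894, M(-8)) = 3077019 - 1*(-130) = 3077019 + 130 = 3077149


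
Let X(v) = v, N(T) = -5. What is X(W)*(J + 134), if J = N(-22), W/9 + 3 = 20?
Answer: 19737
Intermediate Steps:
W = 153 (W = -27 + 9*20 = -27 + 180 = 153)
J = -5
X(W)*(J + 134) = 153*(-5 + 134) = 153*129 = 19737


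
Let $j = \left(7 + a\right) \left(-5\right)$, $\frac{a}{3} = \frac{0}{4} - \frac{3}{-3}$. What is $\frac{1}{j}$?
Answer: $- \frac{1}{50} \approx -0.02$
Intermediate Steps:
$a = 3$ ($a = 3 \left(\frac{0}{4} - \frac{3}{-3}\right) = 3 \left(0 \cdot \frac{1}{4} - -1\right) = 3 \left(0 + 1\right) = 3 \cdot 1 = 3$)
$j = -50$ ($j = \left(7 + 3\right) \left(-5\right) = 10 \left(-5\right) = -50$)
$\frac{1}{j} = \frac{1}{-50} = - \frac{1}{50}$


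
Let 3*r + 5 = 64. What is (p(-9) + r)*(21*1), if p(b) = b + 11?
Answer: 455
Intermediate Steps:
p(b) = 11 + b
r = 59/3 (r = -5/3 + (⅓)*64 = -5/3 + 64/3 = 59/3 ≈ 19.667)
(p(-9) + r)*(21*1) = ((11 - 9) + 59/3)*(21*1) = (2 + 59/3)*21 = (65/3)*21 = 455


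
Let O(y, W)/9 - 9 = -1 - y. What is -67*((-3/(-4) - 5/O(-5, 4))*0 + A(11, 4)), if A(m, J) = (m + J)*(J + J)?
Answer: -8040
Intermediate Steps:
A(m, J) = 2*J*(J + m) (A(m, J) = (J + m)*(2*J) = 2*J*(J + m))
O(y, W) = 72 - 9*y (O(y, W) = 81 + 9*(-1 - y) = 81 + (-9 - 9*y) = 72 - 9*y)
-67*((-3/(-4) - 5/O(-5, 4))*0 + A(11, 4)) = -67*((-3/(-4) - 5/(72 - 9*(-5)))*0 + 2*4*(4 + 11)) = -67*((-3*(-¼) - 5/(72 + 45))*0 + 2*4*15) = -67*((¾ - 5/117)*0 + 120) = -67*((331/468)*0 + 120) = -67*(0 + 120) = -67*120 = -8040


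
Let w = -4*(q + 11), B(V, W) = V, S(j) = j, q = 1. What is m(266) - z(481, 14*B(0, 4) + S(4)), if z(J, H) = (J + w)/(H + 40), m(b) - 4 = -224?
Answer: -10113/44 ≈ -229.84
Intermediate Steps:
m(b) = -220 (m(b) = 4 - 224 = -220)
w = -48 (w = -4*(1 + 11) = -4*12 = -48)
z(J, H) = (-48 + J)/(40 + H) (z(J, H) = (J - 48)/(H + 40) = (-48 + J)/(40 + H))
m(266) - z(481, 14*B(0, 4) + S(4)) = -220 - (-48 + 481)/(40 + (14*0 + 4)) = -220 - 433/(40 + (0 + 4)) = -220 - 433/(40 + 4) = -220 - 433/44 = -10113/44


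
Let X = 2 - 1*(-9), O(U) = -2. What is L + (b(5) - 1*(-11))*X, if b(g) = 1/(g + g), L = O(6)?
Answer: 1201/10 ≈ 120.10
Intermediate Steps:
L = -2
b(g) = 1/(2*g)
X = 11 (X = 2 + 9 = 11)
L + (b(5) - 1*(-11))*X = -2 + ((½)/5 - 1*(-11))*11 = -2 + ((½)*(⅕) + 11)*11 = -2 + (⅒ + 11)*11 = -2 + (111/10)*11 = -2 + 1221/10 = 1201/10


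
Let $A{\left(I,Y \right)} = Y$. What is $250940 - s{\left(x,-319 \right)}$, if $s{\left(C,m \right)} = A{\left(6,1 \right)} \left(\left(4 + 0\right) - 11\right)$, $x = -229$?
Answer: $250947$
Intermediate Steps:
$s{\left(C,m \right)} = -7$ ($s{\left(C,m \right)} = 1 \left(\left(4 + 0\right) - 11\right) = 1 \left(4 - 11\right) = 1 \left(-7\right) = -7$)
$250940 - s{\left(x,-319 \right)} = 250940 - -7 = 250940 + 7 = 250947$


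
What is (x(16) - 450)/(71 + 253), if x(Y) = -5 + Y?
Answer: -439/324 ≈ -1.3549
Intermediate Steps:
(x(16) - 450)/(71 + 253) = ((-5 + 16) - 450)/(71 + 253) = (11 - 450)/324 = -439*1/324 = -439/324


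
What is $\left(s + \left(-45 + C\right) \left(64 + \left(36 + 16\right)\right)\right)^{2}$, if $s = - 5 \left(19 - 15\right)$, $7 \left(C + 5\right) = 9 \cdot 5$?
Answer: $\frac{1261670400}{49} \approx 2.5748 \cdot 10^{7}$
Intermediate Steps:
$C = \frac{10}{7}$ ($C = -5 + \frac{9 \cdot 5}{7} = -5 + \frac{1}{7} \cdot 45 = -5 + \frac{45}{7} = \frac{10}{7} \approx 1.4286$)
$s = -20$ ($s = \left(-5\right) 4 = -20$)
$\left(s + \left(-45 + C\right) \left(64 + \left(36 + 16\right)\right)\right)^{2} = \left(-20 + \left(-45 + \frac{10}{7}\right) \left(64 + \left(36 + 16\right)\right)\right)^{2} = \left(-20 - \frac{305 \left(64 + 52\right)}{7}\right)^{2} = \left(-20 - \frac{35380}{7}\right)^{2} = \left(- \frac{35520}{7}\right)^{2} = \frac{1261670400}{49}$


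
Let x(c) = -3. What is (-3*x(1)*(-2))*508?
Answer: -9144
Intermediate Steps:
(-3*x(1)*(-2))*508 = (-3*(-3)*(-2))*508 = (9*(-2))*508 = -18*508 = -9144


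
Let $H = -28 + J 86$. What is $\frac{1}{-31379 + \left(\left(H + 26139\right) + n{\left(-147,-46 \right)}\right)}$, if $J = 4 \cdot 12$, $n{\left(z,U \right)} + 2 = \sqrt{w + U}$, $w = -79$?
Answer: $- \frac{1142}{1304289} - \frac{5 i \sqrt{5}}{1304289} \approx -0.00087557 - 8.572 \cdot 10^{-6} i$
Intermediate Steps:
$n{\left(z,U \right)} = -2 + \sqrt{-79 + U}$
$J = 48$
$H = 4100$ ($H = -28 + 48 \cdot 86 = -28 + 4128 = 4100$)
$\frac{1}{-31379 + \left(\left(H + 26139\right) + n{\left(-147,-46 \right)}\right)} = \frac{1}{-31379 + \left(\left(4100 + 26139\right) - \left(2 - \sqrt{-79 - 46}\right)\right)} = \frac{1}{-31379 + \left(30239 - \left(2 - \sqrt{-125}\right)\right)} = \frac{1}{-31379 + \left(30239 - \left(2 - 5 i \sqrt{5}\right)\right)} = \frac{1}{-31379 + \left(30237 + 5 i \sqrt{5}\right)} = \frac{1}{-1142 + 5 i \sqrt{5}}$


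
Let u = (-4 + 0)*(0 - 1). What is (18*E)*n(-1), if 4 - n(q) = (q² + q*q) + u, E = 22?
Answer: -792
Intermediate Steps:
u = 4 (u = -4*(-1) = 4)
n(q) = -2*q² (n(q) = 4 - ((q² + q*q) + 4) = 4 - ((q² + q²) + 4) = 4 - (2*q² + 4) = 4 - (4 + 2*q²) = 4 + (-4 - 2*q²) = -2*q²)
(18*E)*n(-1) = (18*22)*(-2*(-1)²) = 396*(-2*1) = 396*(-2) = -792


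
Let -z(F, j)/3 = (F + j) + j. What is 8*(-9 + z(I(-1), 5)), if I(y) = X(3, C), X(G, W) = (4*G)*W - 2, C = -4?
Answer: 888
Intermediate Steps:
X(G, W) = -2 + 4*G*W (X(G, W) = 4*G*W - 2 = -2 + 4*G*W)
I(y) = -50 (I(y) = -2 + 4*3*(-4) = -2 - 48 = -50)
z(F, j) = -6*j - 3*F (z(F, j) = -3*((F + j) + j) = -3*(F + 2*j) = -6*j - 3*F)
8*(-9 + z(I(-1), 5)) = 8*(-9 + (-6*5 - 3*(-50))) = 8*(-9 + (-30 + 150)) = 8*(-9 + 120) = 8*111 = 888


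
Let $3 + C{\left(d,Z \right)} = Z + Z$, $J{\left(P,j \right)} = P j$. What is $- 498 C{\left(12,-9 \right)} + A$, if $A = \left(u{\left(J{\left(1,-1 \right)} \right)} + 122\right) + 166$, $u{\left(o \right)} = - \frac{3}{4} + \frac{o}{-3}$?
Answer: $\frac{128947}{12} \approx 10746.0$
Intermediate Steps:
$u{\left(o \right)} = - \frac{3}{4} - \frac{o}{3}$ ($u{\left(o \right)} = \left(-3\right) \frac{1}{4} + o \left(- \frac{1}{3}\right) = - \frac{3}{4} - \frac{o}{3}$)
$C{\left(d,Z \right)} = -3 + 2 Z$ ($C{\left(d,Z \right)} = -3 + \left(Z + Z\right) = -3 + 2 Z$)
$A = \frac{3451}{12}$ ($A = \left(\left(- \frac{3}{4} - \frac{1 \left(-1\right)}{3}\right) + 122\right) + 166 = \left(\left(- \frac{3}{4} - - \frac{1}{3}\right) + 122\right) + 166 = \left(\left(- \frac{3}{4} + \frac{1}{3}\right) + 122\right) + 166 = \left(- \frac{5}{12} + 122\right) + 166 = \frac{1459}{12} + 166 = \frac{3451}{12} \approx 287.58$)
$- 498 C{\left(12,-9 \right)} + A = - 498 \left(-3 + 2 \left(-9\right)\right) + \frac{3451}{12} = - 498 \left(-3 - 18\right) + \frac{3451}{12} = \left(-498\right) \left(-21\right) + \frac{3451}{12} = 10458 + \frac{3451}{12} = \frac{128947}{12}$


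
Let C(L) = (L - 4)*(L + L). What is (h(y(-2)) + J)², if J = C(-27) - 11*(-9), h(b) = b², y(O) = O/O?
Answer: 3147076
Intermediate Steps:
C(L) = 2*L*(-4 + L) (C(L) = (-4 + L)*(2*L) = 2*L*(-4 + L))
y(O) = 1
J = 1773 (J = 2*(-27)*(-4 - 27) - 11*(-9) = 2*(-27)*(-31) + 99 = 1674 + 99 = 1773)
(h(y(-2)) + J)² = (1² + 1773)² = (1 + 1773)² = 1774² = 3147076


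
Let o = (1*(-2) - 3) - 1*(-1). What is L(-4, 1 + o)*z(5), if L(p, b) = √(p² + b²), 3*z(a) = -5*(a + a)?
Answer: -250/3 ≈ -83.333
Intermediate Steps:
z(a) = -10*a/3 (z(a) = (-5*(a + a))/3 = (-10*a)/3 = -10*a/3)
o = -4 (o = (-2 - 3) + 1 = -5 + 1 = -4)
L(p, b) = √(b² + p²)
L(-4, 1 + o)*z(5) = √((1 - 4)² + (-4)²)*(-10/3*5) = √((-3)² + 16)*(-50/3) = √(9 + 16)*(-50/3) = √25*(-50/3) = 5*(-50/3) = -250/3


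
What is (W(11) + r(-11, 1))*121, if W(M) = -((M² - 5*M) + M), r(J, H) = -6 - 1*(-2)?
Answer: -9801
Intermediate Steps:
r(J, H) = -4 (r(J, H) = -6 + 2 = -4)
W(M) = -M² + 4*M (W(M) = -(M² - 4*M) = -M² + 4*M)
(W(11) + r(-11, 1))*121 = (11*(4 - 1*11) - 4)*121 = (11*(4 - 11) - 4)*121 = (11*(-7) - 4)*121 = (-77 - 4)*121 = -81*121 = -9801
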